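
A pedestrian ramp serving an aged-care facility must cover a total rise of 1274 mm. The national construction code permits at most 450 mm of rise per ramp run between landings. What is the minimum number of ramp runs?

1274 / 450 = 2.83, so 3 ramp runs are needed.

3 runs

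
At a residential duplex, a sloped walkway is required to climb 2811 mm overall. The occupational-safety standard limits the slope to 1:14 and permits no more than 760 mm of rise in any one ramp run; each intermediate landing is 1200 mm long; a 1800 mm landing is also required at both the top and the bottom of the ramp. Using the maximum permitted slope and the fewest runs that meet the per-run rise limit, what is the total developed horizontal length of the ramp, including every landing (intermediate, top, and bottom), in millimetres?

46554 mm

At most 760 each: 2811/760 = 3.70, giving 4 ramp runs. That means 3 intermediate landings.
Horizontal run for 2811 mm of rise at 1:14 is 2811 × 14 = 39354 mm.
Intermediate landings: 3 × 1200 = 3600 mm.
Top and bottom landings: 2 × 1800 = 3600 mm.
Total = 39354 + 3600 + 3600 = 46554 mm.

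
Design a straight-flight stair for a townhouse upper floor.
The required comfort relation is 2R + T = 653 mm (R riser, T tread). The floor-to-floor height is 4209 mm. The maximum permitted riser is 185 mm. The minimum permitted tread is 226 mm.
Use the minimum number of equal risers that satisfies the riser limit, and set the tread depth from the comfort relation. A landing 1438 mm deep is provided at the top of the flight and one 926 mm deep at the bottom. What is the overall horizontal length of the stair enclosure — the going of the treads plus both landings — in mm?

8678 mm

At most 185 each: 4209/185 = 22.75, giving 23 risers.
Riser R = 4209 / 23 = 183 mm, within the 185 mm limit.
T = 653 − 2·183 = 287 mm, which satisfies the 226 mm minimum.
23 risers give 22 treads; going = 22 × 287 = 6314 mm.
Enclosure = 6314 + 1438 + 926 = 8678 mm.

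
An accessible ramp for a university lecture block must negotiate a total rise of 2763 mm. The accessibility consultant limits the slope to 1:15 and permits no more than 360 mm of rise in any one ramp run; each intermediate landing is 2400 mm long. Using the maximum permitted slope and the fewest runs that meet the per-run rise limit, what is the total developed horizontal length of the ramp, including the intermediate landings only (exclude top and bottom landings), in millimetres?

2763 / 360 = 7.675 → round up to 8 ramp runs. That means 7 intermediate landings.
Horizontal run for 2763 mm of rise at 1:15 is 2763 × 15 = 41445 mm.
7 intermediate landings contribute 7 × 2400 = 16800 mm.
Developed length = 41445 + 16800 = 58245 mm.

58245 mm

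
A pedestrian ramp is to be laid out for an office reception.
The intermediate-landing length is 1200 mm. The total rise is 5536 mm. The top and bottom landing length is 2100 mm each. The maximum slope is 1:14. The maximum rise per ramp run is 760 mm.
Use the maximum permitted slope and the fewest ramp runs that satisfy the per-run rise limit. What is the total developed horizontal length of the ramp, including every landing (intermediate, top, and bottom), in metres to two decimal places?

⌈5536/760⌉ = 8 ramp runs. That means 7 intermediate landings.
Horizontal run for 5536 mm of rise at 1:14 is 5536 × 14 = 77504 mm.
7 intermediate landings contribute 7 × 1200 = 8400 mm.
Top and bottom landings: 2 × 2100 = 4200 mm.
Total = 77504 + 8400 + 4200 = 90104 mm.
= 90.10 m.

90.10 m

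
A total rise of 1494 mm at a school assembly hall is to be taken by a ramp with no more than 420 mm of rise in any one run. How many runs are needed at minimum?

At most 420 each: 1494/420 = 3.56, giving 4 ramp runs.

4 runs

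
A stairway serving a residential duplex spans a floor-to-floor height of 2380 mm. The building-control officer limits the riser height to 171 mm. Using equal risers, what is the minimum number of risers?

14 risers

At most 171 each: 2380/171 = 13.92, giving 14 risers.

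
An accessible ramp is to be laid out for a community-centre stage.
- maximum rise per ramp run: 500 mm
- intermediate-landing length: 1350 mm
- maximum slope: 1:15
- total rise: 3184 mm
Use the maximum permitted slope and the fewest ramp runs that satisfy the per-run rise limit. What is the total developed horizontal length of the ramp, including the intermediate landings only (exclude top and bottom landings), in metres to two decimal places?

3184 / 500 = 6.368 → round up to 7 ramp runs. That means 6 intermediate landings.
Horizontal run for 3184 mm of rise at 1:15 is 3184 × 15 = 47760 mm.
6 intermediate landings contribute 6 × 1350 = 8100 mm.
Total developed length = 47760 + 8100 = 55860 mm.
= 55.86 m.

55.86 m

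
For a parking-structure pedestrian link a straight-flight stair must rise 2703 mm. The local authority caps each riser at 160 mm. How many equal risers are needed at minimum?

⌈2703/160⌉ = 17 risers.

17 risers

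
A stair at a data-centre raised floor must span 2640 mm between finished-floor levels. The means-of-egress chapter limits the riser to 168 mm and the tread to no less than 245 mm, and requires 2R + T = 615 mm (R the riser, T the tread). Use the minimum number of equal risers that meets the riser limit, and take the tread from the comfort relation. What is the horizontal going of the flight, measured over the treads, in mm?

4275 mm

2640 / 168 = 15.714 → round up to 16 risers.
Riser R = 2640 / 16 = 165 mm, within the 168 mm limit.
Tread T = 615 − 2 × 165 = 285 mm (≥ 245 mm).
16 risers give 15 treads; going = 15 × 285 = 4275 mm.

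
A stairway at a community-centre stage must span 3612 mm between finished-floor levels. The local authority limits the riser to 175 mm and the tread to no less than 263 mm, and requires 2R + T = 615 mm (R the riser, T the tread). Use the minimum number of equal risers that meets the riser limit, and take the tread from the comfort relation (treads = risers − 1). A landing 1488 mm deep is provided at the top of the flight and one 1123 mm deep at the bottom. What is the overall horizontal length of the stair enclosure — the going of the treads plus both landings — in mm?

3612 / 175 = 20.640 → round up to 21 risers.
Each riser is 3612/21 = 172 mm (≤ 175 mm).
T = 615 − 2·172 = 271 mm, which satisfies the 263 mm minimum.
21 risers give 20 treads; going = 20 × 271 = 5420 mm.
Enclosure = 5420 + 1488 + 1123 = 8031 mm.

8031 mm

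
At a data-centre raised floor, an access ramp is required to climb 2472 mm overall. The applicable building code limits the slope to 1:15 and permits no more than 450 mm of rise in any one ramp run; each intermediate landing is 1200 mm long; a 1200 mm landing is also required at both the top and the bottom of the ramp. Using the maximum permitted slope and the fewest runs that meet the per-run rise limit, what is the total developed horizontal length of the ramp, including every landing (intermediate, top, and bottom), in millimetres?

45480 mm

2472 / 450 = 5.493 → round up to 6 ramp runs. That means 5 intermediate landings.
Horizontal run for 2472 mm of rise at 1:15 is 2472 × 15 = 37080 mm.
5 intermediate landings contribute 5 × 1200 = 6000 mm.
Top and bottom landings: 2 × 1200 = 2400 mm.
Total = 37080 + 6000 + 2400 = 45480 mm.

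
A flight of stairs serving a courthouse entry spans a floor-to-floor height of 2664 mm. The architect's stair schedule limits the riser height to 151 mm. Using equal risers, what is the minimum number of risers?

2664 / 151 = 17.64, so 18 risers are needed.

18 risers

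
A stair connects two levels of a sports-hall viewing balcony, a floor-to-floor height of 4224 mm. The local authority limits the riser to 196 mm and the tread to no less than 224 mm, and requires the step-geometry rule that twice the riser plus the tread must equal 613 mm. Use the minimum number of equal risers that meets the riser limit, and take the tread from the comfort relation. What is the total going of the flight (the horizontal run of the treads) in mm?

4224 / 196 = 21.551 → round up to 22 risers.
R = 4224 ÷ 22 = 192 mm.
Tread T = 613 − 2 × 192 = 229 mm (≥ 224 mm).
22 risers give 21 treads; going = 21 × 229 = 4809 mm.

4809 mm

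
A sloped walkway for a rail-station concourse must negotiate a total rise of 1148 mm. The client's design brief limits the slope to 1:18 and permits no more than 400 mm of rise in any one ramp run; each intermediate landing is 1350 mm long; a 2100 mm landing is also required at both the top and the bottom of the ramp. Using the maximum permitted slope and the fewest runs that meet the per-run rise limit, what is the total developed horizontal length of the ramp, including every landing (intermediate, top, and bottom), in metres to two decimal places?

⌈1148/400⌉ = 3 ramp runs. That means 2 intermediate landings.
Horizontal run for 1148 mm of rise at 1:18 is 1148 × 18 = 20664 mm.
Intermediate landings: 2 × 1350 = 2700 mm.
Top and bottom landings: 2 × 2100 = 4200 mm.
Total = 20664 + 2700 + 4200 = 27564 mm.
= 27.56 m.

27.56 m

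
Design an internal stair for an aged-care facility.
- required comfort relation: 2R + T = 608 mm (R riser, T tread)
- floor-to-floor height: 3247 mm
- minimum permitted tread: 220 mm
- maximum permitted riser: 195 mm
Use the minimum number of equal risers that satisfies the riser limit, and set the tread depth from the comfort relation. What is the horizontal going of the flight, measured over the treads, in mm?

3616 mm

At most 195 each: 3247/195 = 16.65, giving 17 risers.
Riser R = 3247 / 17 = 191 mm, within the 195 mm limit.
T = 608 − 2·191 = 226 mm, which satisfies the 220 mm minimum.
Going = (17 − 1) × 226 = 3616 mm.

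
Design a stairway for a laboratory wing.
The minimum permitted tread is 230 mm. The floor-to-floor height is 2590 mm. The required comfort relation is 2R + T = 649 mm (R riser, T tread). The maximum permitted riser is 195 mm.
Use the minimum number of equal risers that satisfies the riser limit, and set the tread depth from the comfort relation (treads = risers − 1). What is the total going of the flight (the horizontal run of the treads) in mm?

3627 mm

2590 / 195 = 13.282 → round up to 14 risers.
R = 2590 ÷ 14 = 185 mm.
T = 649 − 2·185 = 279 mm, which satisfies the 230 mm minimum.
Going = (14 − 1) × 279 = 3627 mm.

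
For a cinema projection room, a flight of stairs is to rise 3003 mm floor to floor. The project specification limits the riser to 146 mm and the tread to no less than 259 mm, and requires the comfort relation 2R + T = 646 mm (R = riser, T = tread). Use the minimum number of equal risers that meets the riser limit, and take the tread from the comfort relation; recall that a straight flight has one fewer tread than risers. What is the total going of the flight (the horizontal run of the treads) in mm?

At most 146 each: 3003/146 = 20.57, giving 21 risers.
R = 3003 ÷ 21 = 143 mm.
Tread T = 646 − 2 × 143 = 360 mm (≥ 259 mm).
21 risers give 20 treads; going = 20 × 360 = 7200 mm.

7200 mm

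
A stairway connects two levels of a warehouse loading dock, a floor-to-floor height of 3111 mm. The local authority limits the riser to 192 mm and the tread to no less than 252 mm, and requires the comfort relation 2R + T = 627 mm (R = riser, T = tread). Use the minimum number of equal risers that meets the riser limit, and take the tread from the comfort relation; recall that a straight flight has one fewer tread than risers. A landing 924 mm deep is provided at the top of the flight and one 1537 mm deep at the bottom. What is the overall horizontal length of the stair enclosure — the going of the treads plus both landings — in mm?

3111 / 192 = 16.203 → round up to 17 risers.
Riser R = 3111 / 17 = 183 mm, within the 192 mm limit.
T = 627 − 2·183 = 261 mm, which satisfies the 252 mm minimum.
Going = (17 − 1) × 261 = 4176 mm.
Add landings: 4176 + 924 + 1537 = 6637 mm.

6637 mm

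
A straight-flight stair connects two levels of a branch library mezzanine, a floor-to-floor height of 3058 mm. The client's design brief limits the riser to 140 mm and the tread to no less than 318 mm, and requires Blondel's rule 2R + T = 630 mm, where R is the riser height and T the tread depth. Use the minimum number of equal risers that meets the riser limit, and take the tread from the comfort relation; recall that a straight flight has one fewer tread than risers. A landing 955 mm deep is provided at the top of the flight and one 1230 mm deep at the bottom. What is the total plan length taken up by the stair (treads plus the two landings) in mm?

9577 mm

At most 140 each: 3058/140 = 21.84, giving 22 risers.
R = 3058 ÷ 22 = 139 mm.
Tread T = 630 − 2 × 139 = 352 mm (≥ 318 mm).
22 risers give 21 treads; going = 21 × 352 = 7392 mm.
Add landings: 7392 + 955 + 1230 = 9577 mm.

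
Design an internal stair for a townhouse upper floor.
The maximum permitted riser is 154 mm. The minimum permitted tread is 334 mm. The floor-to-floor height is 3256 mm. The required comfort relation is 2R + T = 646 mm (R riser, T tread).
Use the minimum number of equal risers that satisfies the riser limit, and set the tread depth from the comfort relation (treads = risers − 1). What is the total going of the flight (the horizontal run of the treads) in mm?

At most 154 each: 3256/154 = 21.14, giving 22 risers.
Riser R = 3256 / 22 = 148 mm, within the 154 mm limit.
T = 646 − 2·148 = 350 mm, which satisfies the 334 mm minimum.
Going = (22 − 1) × 350 = 7350 mm.

7350 mm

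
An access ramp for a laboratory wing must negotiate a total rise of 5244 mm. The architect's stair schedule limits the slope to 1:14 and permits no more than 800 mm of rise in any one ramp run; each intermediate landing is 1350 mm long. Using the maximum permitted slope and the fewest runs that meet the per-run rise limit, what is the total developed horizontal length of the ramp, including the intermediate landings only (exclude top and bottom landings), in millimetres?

⌈5244/800⌉ = 7 ramp runs. That means 6 intermediate landings.
Horizontal run for 5244 mm of rise at 1:14 is 5244 × 14 = 73416 mm.
Intermediate landings: 6 × 1350 = 8100 mm.
Developed length = 73416 + 8100 = 81516 mm.

81516 mm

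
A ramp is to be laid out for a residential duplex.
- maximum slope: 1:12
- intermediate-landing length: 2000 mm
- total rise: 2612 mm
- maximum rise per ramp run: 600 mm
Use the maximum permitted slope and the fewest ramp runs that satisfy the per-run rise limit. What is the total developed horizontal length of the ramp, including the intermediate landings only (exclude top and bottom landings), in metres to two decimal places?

39.34 m

2612 / 600 = 4.353 → round up to 5 ramp runs. That means 4 intermediate landings.
Ramp run (horizontal) at 1:12: 2612 × 12 = 31344 mm.
Intermediate landings: 4 × 2000 = 8000 mm.
Total developed length = 31344 + 8000 = 39344 mm.
= 39.34 m.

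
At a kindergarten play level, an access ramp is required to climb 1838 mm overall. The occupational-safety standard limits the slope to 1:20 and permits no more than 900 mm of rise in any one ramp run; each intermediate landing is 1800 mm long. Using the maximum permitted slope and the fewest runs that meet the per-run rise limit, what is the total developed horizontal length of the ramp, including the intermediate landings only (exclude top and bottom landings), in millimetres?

40360 mm

1838 / 900 = 2.042 → round up to 3 ramp runs. That means 2 intermediate landings.
Horizontal run for 1838 mm of rise at 1:20 is 1838 × 20 = 36760 mm.
2 intermediate landings contribute 2 × 1800 = 3600 mm.
Total developed length = 36760 + 3600 = 40360 mm.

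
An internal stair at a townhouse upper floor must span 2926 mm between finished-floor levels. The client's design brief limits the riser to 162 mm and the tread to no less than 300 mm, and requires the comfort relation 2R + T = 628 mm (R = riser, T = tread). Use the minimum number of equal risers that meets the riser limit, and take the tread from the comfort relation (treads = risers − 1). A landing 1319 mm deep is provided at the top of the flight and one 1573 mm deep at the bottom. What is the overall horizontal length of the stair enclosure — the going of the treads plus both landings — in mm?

2926 / 162 = 18.06, so 19 risers are needed.
Riser R = 2926 / 19 = 154 mm, within the 162 mm limit.
Tread T = 628 − 2 × 154 = 320 mm (≥ 300 mm).
Going = (19 − 1) × 320 = 5760 mm.
Enclosure = 5760 + 1319 + 1573 = 8652 mm.

8652 mm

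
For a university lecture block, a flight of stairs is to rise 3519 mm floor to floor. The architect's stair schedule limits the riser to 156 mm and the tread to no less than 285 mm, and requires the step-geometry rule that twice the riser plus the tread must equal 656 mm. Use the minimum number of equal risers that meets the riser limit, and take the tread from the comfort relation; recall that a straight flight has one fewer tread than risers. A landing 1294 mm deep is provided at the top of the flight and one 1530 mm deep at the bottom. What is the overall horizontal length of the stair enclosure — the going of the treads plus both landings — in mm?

3519 / 156 = 22.558 → round up to 23 risers.
Each riser is 3519/23 = 153 mm (≤ 156 mm).
From 2R + T = 656: T = 656 − 306 = 350 mm.
23 risers give 22 treads; going = 22 × 350 = 7700 mm.
Enclosure = 7700 + 1294 + 1530 = 10524 mm.

10524 mm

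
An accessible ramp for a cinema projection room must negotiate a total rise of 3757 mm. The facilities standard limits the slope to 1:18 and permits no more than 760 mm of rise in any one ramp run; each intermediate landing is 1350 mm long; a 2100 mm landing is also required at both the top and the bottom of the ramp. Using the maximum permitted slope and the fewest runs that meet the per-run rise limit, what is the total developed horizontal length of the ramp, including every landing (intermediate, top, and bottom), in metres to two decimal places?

3757 / 760 = 4.94, so 5 ramp runs are needed. That means 4 intermediate landings.
Ramp run (horizontal) at 1:18: 3757 × 18 = 67626 mm.
Intermediate landings: 4 × 1350 = 5400 mm.
Top and bottom landings: 2 × 2100 = 4200 mm.
Total = 67626 + 5400 + 4200 = 77226 mm.
= 77.23 m.

77.23 m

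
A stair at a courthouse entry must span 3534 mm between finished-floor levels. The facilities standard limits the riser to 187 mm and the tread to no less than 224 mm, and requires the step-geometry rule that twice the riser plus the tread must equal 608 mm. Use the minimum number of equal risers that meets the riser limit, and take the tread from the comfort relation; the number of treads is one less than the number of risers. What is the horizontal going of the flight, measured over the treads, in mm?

3534 / 187 = 18.90, so 19 risers are needed.
Riser R = 3534 / 19 = 186 mm, within the 187 mm limit.
From 2R + T = 608: T = 608 − 372 = 236 mm.
Treads = 19 − 1 = 18; going = 18 × 236 = 4248 mm.

4248 mm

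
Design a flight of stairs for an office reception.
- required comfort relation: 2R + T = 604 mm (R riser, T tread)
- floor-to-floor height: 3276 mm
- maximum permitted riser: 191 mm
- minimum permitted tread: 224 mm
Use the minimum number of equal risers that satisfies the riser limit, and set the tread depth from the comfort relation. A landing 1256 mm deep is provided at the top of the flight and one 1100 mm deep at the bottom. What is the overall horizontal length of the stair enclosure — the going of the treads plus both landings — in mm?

6436 mm

At most 191 each: 3276/191 = 17.15, giving 18 risers.
Each riser is 3276/18 = 182 mm (≤ 191 mm).
From 2R + T = 604: T = 604 − 364 = 240 mm.
Treads = 18 − 1 = 17; going = 17 × 240 = 4080 mm.
Enclosure = 4080 + 1256 + 1100 = 6436 mm.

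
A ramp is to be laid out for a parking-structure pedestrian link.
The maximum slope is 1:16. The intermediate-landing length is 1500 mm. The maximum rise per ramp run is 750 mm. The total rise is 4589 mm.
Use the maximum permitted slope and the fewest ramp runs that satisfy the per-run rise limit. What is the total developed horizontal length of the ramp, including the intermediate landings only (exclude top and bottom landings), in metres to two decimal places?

At most 750 each: 4589/750 = 6.12, giving 7 ramp runs. That means 6 intermediate landings.
Ramp run (horizontal) at 1:16: 4589 × 16 = 73424 mm.
6 intermediate landings contribute 6 × 1500 = 9000 mm.
Total developed length = 73424 + 9000 = 82424 mm.
= 82.42 m.

82.42 m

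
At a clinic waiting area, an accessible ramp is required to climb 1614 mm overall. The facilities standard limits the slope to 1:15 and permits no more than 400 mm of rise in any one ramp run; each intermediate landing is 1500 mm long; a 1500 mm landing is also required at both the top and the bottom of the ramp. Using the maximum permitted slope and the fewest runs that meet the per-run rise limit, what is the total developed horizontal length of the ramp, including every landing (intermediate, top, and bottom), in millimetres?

33210 mm

At most 400 each: 1614/400 = 4.04, giving 5 ramp runs. That means 4 intermediate landings.
Horizontal run for 1614 mm of rise at 1:15 is 1614 × 15 = 24210 mm.
4 intermediate landings contribute 4 × 1500 = 6000 mm.
Top and bottom landings: 2 × 1500 = 3000 mm.
Total = 24210 + 6000 + 3000 = 33210 mm.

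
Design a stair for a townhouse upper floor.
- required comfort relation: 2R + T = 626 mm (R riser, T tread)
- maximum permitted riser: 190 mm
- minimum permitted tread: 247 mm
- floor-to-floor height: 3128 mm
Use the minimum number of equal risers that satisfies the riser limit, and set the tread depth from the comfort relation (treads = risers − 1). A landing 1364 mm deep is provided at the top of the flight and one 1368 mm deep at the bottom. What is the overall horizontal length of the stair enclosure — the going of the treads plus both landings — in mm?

6860 mm

3128 / 190 = 16.463 → round up to 17 risers.
Each riser is 3128/17 = 184 mm (≤ 190 mm).
Tread T = 626 − 2 × 184 = 258 mm (≥ 247 mm).
Treads = 17 − 1 = 16; going = 16 × 258 = 4128 mm.
Add landings: 4128 + 1364 + 1368 = 6860 mm.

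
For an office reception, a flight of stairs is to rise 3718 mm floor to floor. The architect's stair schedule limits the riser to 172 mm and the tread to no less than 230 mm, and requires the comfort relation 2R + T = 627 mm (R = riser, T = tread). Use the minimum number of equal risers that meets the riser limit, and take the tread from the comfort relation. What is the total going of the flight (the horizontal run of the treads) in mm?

6069 mm

⌈3718/172⌉ = 22 risers.
Riser R = 3718 / 22 = 169 mm, within the 172 mm limit.
From 2R + T = 627: T = 627 − 338 = 289 mm.
22 risers give 21 treads; going = 21 × 289 = 6069 mm.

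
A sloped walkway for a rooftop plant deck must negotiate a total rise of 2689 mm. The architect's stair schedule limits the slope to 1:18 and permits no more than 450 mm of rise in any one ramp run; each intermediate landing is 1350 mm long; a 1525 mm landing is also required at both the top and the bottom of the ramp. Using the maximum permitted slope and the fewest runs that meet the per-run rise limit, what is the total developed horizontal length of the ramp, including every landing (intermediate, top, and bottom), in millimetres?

58202 mm

2689 / 450 = 5.98, so 6 ramp runs are needed. That means 5 intermediate landings.
Ramp run (horizontal) at 1:18: 2689 × 18 = 48402 mm.
Intermediate landings: 5 × 1350 = 6750 mm.
Top and bottom landings: 2 × 1525 = 3050 mm.
Total = 48402 + 6750 + 3050 = 58202 mm.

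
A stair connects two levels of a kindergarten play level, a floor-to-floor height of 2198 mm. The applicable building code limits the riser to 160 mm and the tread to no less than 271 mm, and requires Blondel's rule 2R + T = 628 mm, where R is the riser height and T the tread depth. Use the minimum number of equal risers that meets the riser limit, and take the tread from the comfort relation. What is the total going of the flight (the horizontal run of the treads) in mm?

2198 / 160 = 13.738 → round up to 14 risers.
Riser R = 2198 / 14 = 157 mm, within the 160 mm limit.
From 2R + T = 628: T = 628 − 314 = 314 mm.
Treads = 14 − 1 = 13; going = 13 × 314 = 4082 mm.

4082 mm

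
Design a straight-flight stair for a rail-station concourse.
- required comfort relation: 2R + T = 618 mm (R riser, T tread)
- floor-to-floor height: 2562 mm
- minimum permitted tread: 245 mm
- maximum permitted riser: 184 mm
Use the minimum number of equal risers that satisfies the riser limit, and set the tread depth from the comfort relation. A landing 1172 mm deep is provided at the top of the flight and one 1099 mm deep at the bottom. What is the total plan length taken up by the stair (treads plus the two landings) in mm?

At most 184 each: 2562/184 = 13.92, giving 14 risers.
Each riser is 2562/14 = 183 mm (≤ 184 mm).
T = 618 − 2·183 = 252 mm, which satisfies the 245 mm minimum.
14 risers give 13 treads; going = 13 × 252 = 3276 mm.
Enclosure = 3276 + 1172 + 1099 = 5547 mm.

5547 mm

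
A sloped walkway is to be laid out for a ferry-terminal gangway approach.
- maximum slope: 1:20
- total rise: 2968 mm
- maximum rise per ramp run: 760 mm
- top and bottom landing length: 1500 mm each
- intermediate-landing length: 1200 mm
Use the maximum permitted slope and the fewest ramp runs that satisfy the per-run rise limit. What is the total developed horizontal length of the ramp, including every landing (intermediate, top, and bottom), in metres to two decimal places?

At most 760 each: 2968/760 = 3.91, giving 4 ramp runs. That means 3 intermediate landings.
Ramp run (horizontal) at 1:20: 2968 × 20 = 59360 mm.
Intermediate landings: 3 × 1200 = 3600 mm.
Top and bottom landings: 2 × 1500 = 3000 mm.
Total = 59360 + 3600 + 3000 = 65960 mm.
= 65.96 m.

65.96 m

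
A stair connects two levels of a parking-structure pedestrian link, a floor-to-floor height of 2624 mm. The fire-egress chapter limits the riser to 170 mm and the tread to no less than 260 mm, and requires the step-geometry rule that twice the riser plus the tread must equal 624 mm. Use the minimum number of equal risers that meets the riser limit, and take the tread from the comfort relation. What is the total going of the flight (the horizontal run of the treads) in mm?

⌈2624/170⌉ = 16 risers.
Each riser is 2624/16 = 164 mm (≤ 170 mm).
From 2R + T = 624: T = 624 − 328 = 296 mm.
Treads = 16 − 1 = 15; going = 15 × 296 = 4440 mm.

4440 mm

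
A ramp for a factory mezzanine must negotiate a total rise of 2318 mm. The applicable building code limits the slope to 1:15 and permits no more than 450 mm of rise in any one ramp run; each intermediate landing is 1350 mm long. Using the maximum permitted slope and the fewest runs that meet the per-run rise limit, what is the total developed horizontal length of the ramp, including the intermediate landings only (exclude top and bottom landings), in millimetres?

41520 mm

2318 / 450 = 5.15, so 6 ramp runs are needed. That means 5 intermediate landings.
Ramp run (horizontal) at 1:15: 2318 × 15 = 34770 mm.
5 intermediate landings contribute 5 × 1350 = 6750 mm.
Total developed length = 34770 + 6750 = 41520 mm.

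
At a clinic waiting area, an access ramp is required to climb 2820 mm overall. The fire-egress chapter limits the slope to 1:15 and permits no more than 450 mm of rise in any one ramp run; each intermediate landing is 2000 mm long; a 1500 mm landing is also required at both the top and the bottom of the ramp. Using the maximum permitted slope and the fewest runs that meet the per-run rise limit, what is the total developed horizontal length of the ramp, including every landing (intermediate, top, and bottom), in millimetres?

57300 mm

At most 450 each: 2820/450 = 6.27, giving 7 ramp runs. That means 6 intermediate landings.
Horizontal run for 2820 mm of rise at 1:15 is 2820 × 15 = 42300 mm.
Intermediate landings: 6 × 2000 = 12000 mm.
Top and bottom landings: 2 × 1500 = 3000 mm.
Total = 42300 + 12000 + 3000 = 57300 mm.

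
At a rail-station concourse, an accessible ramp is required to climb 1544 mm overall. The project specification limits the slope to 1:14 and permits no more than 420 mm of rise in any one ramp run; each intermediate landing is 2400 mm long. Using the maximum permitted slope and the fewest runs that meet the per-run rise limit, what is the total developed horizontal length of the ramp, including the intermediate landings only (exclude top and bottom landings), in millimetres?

1544 / 420 = 3.676 → round up to 4 ramp runs. That means 3 intermediate landings.
Ramp run (horizontal) at 1:14: 1544 × 14 = 21616 mm.
3 intermediate landings contribute 3 × 2400 = 7200 mm.
Developed length = 21616 + 7200 = 28816 mm.

28816 mm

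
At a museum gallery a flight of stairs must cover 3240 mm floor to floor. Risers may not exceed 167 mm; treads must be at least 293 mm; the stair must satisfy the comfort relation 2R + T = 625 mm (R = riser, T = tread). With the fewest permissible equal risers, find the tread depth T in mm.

301 mm

At most 167 each: 3240/167 = 19.40, giving 20 risers.
R = 3240 ÷ 20 = 162 mm.
T = 625 − 2·162 = 301 mm, which satisfies the 293 mm minimum.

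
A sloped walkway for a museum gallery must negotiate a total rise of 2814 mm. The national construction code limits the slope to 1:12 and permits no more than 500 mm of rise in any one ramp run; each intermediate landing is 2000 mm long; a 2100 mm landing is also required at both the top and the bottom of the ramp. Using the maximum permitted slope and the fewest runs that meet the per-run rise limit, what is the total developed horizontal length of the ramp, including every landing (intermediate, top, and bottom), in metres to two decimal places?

47.97 m

2814 / 500 = 5.63, so 6 ramp runs are needed. That means 5 intermediate landings.
Ramp run (horizontal) at 1:12: 2814 × 12 = 33768 mm.
Intermediate landings: 5 × 2000 = 10000 mm.
Top and bottom landings: 2 × 2100 = 4200 mm.
Total = 33768 + 10000 + 4200 = 47968 mm.
= 47.97 m.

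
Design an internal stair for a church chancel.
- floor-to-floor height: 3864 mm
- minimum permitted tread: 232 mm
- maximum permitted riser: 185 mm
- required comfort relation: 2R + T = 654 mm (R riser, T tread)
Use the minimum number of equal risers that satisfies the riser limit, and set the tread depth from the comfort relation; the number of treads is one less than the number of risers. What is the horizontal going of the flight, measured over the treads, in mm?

5720 mm

⌈3864/185⌉ = 21 risers.
R = 3864 ÷ 21 = 184 mm.
From 2R + T = 654: T = 654 − 368 = 286 mm.
Treads = 21 − 1 = 20; going = 20 × 286 = 5720 mm.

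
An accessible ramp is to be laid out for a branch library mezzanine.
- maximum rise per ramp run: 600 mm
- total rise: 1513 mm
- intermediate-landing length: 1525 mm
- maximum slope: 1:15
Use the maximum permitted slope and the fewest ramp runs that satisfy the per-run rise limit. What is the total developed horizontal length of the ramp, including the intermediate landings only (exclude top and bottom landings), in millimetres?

1513 / 600 = 2.522 → round up to 3 ramp runs. That means 2 intermediate landings.
Ramp run (horizontal) at 1:15: 1513 × 15 = 22695 mm.
2 intermediate landings contribute 2 × 1525 = 3050 mm.
Developed length = 22695 + 3050 = 25745 mm.

25745 mm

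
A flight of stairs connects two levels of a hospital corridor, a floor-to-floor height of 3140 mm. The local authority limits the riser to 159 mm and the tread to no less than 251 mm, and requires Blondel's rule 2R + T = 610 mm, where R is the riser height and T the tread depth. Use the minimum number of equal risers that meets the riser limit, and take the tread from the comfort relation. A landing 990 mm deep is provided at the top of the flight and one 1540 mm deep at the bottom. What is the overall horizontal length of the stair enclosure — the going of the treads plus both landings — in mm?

⌈3140/159⌉ = 20 risers.
Each riser is 3140/20 = 157 mm (≤ 159 mm).
From 2R + T = 610: T = 610 − 314 = 296 mm.
Going = (20 − 1) × 296 = 5624 mm.
Add landings: 5624 + 990 + 1540 = 8154 mm.

8154 mm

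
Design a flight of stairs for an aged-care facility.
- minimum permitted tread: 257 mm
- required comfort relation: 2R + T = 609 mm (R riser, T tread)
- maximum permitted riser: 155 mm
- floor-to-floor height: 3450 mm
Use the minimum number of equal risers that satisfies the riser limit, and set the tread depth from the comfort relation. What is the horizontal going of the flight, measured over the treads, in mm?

3450 / 155 = 22.258 → round up to 23 risers.
R = 3450 ÷ 23 = 150 mm.
Tread T = 609 − 2 × 150 = 309 mm (≥ 257 mm).
Treads = 23 − 1 = 22; going = 22 × 309 = 6798 mm.

6798 mm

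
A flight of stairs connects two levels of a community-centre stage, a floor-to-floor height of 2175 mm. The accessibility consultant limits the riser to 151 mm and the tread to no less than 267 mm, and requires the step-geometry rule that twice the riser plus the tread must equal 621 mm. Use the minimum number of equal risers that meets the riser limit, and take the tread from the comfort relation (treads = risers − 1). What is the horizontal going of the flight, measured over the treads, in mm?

2175 / 151 = 14.404 → round up to 15 risers.
Riser R = 2175 / 15 = 145 mm, within the 151 mm limit.
Tread T = 621 − 2 × 145 = 331 mm (≥ 267 mm).
Treads = 15 − 1 = 14; going = 14 × 331 = 4634 mm.

4634 mm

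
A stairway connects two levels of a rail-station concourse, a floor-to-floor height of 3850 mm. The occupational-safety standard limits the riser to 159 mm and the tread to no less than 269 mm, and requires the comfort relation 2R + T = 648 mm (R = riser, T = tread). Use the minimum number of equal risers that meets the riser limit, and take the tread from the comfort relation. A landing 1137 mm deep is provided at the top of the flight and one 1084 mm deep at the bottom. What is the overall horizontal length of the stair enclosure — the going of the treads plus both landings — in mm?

10381 mm

3850 / 159 = 24.214 → round up to 25 risers.
Each riser is 3850/25 = 154 mm (≤ 159 mm).
Tread T = 648 − 2 × 154 = 340 mm (≥ 269 mm).
Treads = 25 − 1 = 24; going = 24 × 340 = 8160 mm.
Add landings: 8160 + 1137 + 1084 = 10381 mm.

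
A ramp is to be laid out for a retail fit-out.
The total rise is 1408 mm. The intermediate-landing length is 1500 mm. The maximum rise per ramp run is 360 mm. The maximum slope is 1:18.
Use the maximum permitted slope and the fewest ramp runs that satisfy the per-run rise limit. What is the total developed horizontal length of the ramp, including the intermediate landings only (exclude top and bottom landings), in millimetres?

29844 mm

1408 / 360 = 3.911 → round up to 4 ramp runs. That means 3 intermediate landings.
Ramp run (horizontal) at 1:18: 1408 × 18 = 25344 mm.
Intermediate landings: 3 × 1500 = 4500 mm.
Total developed length = 25344 + 4500 = 29844 mm.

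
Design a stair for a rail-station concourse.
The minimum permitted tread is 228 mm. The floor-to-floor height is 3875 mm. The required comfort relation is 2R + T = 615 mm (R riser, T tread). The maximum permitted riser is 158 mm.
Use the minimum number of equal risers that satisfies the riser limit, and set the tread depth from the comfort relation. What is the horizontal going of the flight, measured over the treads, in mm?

7320 mm

At most 158 each: 3875/158 = 24.53, giving 25 risers.
R = 3875 ÷ 25 = 155 mm.
Tread T = 615 − 2 × 155 = 305 mm (≥ 228 mm).
Treads = 25 − 1 = 24; going = 24 × 305 = 7320 mm.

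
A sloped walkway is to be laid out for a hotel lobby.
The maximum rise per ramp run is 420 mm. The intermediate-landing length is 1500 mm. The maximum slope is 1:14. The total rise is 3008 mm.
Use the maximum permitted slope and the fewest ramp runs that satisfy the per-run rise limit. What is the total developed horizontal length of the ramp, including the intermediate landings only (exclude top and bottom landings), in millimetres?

At most 420 each: 3008/420 = 7.16, giving 8 ramp runs. That means 7 intermediate landings.
Horizontal run for 3008 mm of rise at 1:14 is 3008 × 14 = 42112 mm.
Intermediate landings: 7 × 1500 = 10500 mm.
Total developed length = 42112 + 10500 = 52612 mm.

52612 mm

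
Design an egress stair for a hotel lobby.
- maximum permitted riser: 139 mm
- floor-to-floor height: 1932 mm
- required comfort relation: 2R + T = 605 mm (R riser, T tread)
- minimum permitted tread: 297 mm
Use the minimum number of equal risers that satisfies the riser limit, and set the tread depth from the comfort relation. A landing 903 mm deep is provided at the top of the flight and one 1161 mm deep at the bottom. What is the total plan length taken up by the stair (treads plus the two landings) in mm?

⌈1932/139⌉ = 14 risers.
Riser R = 1932 / 14 = 138 mm, within the 139 mm limit.
T = 605 − 2·138 = 329 mm, which satisfies the 297 mm minimum.
14 risers give 13 treads; going = 13 × 329 = 4277 mm.
Enclosure = 4277 + 903 + 1161 = 6341 mm.

6341 mm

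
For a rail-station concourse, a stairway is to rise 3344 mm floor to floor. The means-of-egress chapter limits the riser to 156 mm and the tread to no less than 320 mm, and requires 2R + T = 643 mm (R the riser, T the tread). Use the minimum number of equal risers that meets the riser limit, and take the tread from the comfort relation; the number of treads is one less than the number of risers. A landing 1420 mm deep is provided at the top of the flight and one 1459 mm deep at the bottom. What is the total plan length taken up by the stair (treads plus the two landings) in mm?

9998 mm

At most 156 each: 3344/156 = 21.44, giving 22 risers.
Riser R = 3344 / 22 = 152 mm, within the 156 mm limit.
Tread T = 643 − 2 × 152 = 339 mm (≥ 320 mm).
Going = (22 − 1) × 339 = 7119 mm.
Add landings: 7119 + 1420 + 1459 = 9998 mm.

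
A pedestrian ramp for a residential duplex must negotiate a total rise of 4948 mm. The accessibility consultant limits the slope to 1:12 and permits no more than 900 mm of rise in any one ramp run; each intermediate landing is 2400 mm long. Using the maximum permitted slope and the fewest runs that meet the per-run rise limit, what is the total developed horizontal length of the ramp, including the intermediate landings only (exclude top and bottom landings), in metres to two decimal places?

⌈4948/900⌉ = 6 ramp runs. That means 5 intermediate landings.
Ramp run (horizontal) at 1:12: 4948 × 12 = 59376 mm.
5 intermediate landings contribute 5 × 2400 = 12000 mm.
Total developed length = 59376 + 12000 = 71376 mm.
= 71.38 m.

71.38 m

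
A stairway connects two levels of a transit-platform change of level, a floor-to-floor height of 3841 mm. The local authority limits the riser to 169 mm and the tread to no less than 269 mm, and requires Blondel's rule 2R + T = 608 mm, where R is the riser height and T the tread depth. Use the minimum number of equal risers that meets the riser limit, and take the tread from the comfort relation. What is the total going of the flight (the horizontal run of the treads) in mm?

3841 / 169 = 22.728 → round up to 23 risers.
R = 3841 ÷ 23 = 167 mm.
From 2R + T = 608: T = 608 − 334 = 274 mm.
23 risers give 22 treads; going = 22 × 274 = 6028 mm.

6028 mm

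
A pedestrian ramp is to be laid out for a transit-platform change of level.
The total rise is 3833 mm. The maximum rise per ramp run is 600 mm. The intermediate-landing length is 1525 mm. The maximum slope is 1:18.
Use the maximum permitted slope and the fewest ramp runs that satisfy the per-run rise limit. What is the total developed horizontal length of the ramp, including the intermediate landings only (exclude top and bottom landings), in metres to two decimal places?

3833 / 600 = 6.39, so 7 ramp runs are needed. That means 6 intermediate landings.
Horizontal run for 3833 mm of rise at 1:18 is 3833 × 18 = 68994 mm.
6 intermediate landings contribute 6 × 1525 = 9150 mm.
Total developed length = 68994 + 9150 = 78144 mm.
= 78.14 m.

78.14 m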